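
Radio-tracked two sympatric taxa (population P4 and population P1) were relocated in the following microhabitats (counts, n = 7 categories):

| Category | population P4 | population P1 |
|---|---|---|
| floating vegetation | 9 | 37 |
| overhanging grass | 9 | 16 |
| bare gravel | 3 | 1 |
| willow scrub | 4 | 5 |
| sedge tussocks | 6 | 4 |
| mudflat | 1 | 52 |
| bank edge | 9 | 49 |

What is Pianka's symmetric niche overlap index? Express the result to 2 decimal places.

0.71

Proportions for population P4 (n=41): 9/41=0.2195, 9/41=0.2195, 3/41=0.0732, 4/41=0.0976, 6/41=0.1463, 1/41=0.0244, 9/41=0.2195
Proportions for population P1 (n=164): 37/164=0.2256, 16/164=0.0976, 1/164=0.0061, 5/164=0.0305, 4/164=0.0244, 52/164=0.3171, 49/164=0.2988
Σ p₁ᵢp₂ᵢ = 0.049519 + 0.021423 + 0.000447 + 0.002977 + 0.003570 + 0.007737 + 0.065587 = 0.151260
Σp_1ᵢ² = 0.2195² + 0.2195² + 0.0732² + 0.0976² + 0.1463² + 0.0244² + 0.2195² = 0.048180 + 0.048180 + 0.005358 + 0.009526 + 0.021404 + 0.000595 + 0.048180 = 0.181423
Σp_2ᵢ² = 0.2256² + 0.0976² + 0.0061² + 0.0305² + 0.0244² + 0.3171² + 0.2988² = 0.050895 + 0.009526 + 0.000037 + 0.000930 + 0.000595 + 0.100552 + 0.089281 = 0.251816
O = 0.151260 / √(0.181423 × 0.251816) = 0.151260 / 0.2137410 = 0.7077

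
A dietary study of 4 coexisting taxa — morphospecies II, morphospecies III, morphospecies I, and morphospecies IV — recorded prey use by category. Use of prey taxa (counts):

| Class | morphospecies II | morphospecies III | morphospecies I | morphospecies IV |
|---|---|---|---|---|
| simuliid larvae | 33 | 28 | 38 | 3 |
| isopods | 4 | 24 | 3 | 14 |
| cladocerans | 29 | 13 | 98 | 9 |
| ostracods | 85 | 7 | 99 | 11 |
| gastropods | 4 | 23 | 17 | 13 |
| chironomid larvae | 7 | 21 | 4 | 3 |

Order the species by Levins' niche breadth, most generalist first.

morphospecies III > morphospecies IV > morphospecies I > morphospecies II

Proportions for morphospecies II (n=162): 33/162=0.2037, 4/162=0.0247, 29/162=0.1790, 85/162=0.5247, 4/162=0.0247, 7/162=0.0432
Proportions for morphospecies III (n=116): 28/116=0.2414, 24/116=0.2069, 13/116=0.1121, 7/116=0.0603, 23/116=0.1983, 21/116=0.1810
Proportions for morphospecies I (n=259): 38/259=0.1467, 3/259=0.0116, 98/259=0.3784, 99/259=0.3822, 17/259=0.0656, 4/259=0.0154
Proportions for morphospecies IV (n=53): 3/53=0.0566, 14/53=0.2642, 9/53=0.1698, 11/53=0.2075, 13/53=0.2453, 3/53=0.0566
Σp_IIᵢ² = 0.2037² + 0.0247² + 0.1790² + 0.5247² + 0.0247² + 0.0432² = 0.041494 + 0.000610 + 0.032041 + 0.275310 + 0.000610 + 0.001866 = 0.351931
B_II = 1 / 0.351931 = 2.8415
Σp_IIIᵢ² = 0.2414² + 0.2069² + 0.1121² + 0.0603² + 0.1983² + 0.1810² = 0.058274 + 0.042808 + 0.012566 + 0.003636 + 0.039323 + 0.032761 = 0.189368
B_III = 1 / 0.189368 = 5.2807
Σp_Iᵢ² = 0.1467² + 0.0116² + 0.3784² + 0.3822² + 0.0656² + 0.0154² = 0.021521 + 0.000135 + 0.143187 + 0.146077 + 0.004303 + 0.000237 = 0.315460
B_I = 1 / 0.315460 = 3.1700
Σp_IVᵢ² = 0.0566² + 0.2642² + 0.1698² + 0.2075² + 0.2453² + 0.0566² = 0.003204 + 0.069802 + 0.028832 + 0.043056 + 0.060172 + 0.003204 = 0.208270
B_IV = 1 / 0.208270 = 4.8015
Ranking by B (broadest → narrowest): morphospecies III (5.28) > morphospecies IV (4.80) > morphospecies I (3.17) > morphospecies II (2.84)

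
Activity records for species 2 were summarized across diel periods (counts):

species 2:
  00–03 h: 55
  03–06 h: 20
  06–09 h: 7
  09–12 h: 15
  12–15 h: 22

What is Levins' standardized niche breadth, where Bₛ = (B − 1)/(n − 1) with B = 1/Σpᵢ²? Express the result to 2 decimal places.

Proportions for species 2 (n=119): 55/119=0.4622, 20/119=0.1681, 7/119=0.0588, 15/119=0.1261, 22/119=0.1849
Σpᵢ² = 0.4622² + 0.1681² + 0.0588² + 0.1261² + 0.1849² = 0.213629 + 0.028258 + 0.003457 + 0.015901 + 0.034188 = 0.295433
B = 1 / 0.295433 = 3.3849
Bₛ = (B − 1)/(n − 1) = (3.3849 − 1)/(5 − 1) = 2.3849/4 = 0.5962

0.60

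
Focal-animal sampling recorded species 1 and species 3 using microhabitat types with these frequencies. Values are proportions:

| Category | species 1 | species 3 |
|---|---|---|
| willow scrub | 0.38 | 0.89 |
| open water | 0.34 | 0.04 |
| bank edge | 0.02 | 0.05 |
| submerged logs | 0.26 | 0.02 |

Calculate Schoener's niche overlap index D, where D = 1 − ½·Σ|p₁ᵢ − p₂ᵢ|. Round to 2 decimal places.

Σ|p₁ᵢ − p₂ᵢ| = 0.51 + 0.30 + 0.03 + 0.24 = 1.08
D = 1 − ½ × 1.08 = 1 − 0.540 = 0.4600

0.46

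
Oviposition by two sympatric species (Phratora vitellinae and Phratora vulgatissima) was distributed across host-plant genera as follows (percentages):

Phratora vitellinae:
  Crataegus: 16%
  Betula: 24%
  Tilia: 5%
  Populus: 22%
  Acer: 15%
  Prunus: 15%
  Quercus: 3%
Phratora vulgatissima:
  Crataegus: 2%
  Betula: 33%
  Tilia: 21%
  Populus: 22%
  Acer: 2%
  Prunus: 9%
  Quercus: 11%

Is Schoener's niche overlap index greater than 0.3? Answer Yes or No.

Yes

Convert percentages to proportions (divide by 100).
Σ|p₁ᵢ − p₂ᵢ| = 0.14 + 0.09 + 0.16 + 0.00 + 0.13 + 0.06 + 0.08 = 0.66
D = 1 − ½ × 0.66 = 1 − 0.330 = 0.6700
D = 0.6700 > 0.3 → Yes.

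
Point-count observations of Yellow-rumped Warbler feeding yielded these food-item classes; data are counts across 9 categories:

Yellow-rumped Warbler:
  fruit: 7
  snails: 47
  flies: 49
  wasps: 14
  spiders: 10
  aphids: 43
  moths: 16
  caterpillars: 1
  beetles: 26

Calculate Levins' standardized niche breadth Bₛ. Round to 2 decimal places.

Proportions for Yellow-rumped Warbler (n=213): 7/213=0.0329, 47/213=0.2207, 49/213=0.2300, 14/213=0.0657, 10/213=0.0469, 43/213=0.2019, 16/213=0.0751, 1/213=0.0047, 26/213=0.1221
Σpᵢ² = 0.0329² + 0.2207² + 0.2300² + 0.0657² + 0.0469² + 0.2019² + 0.0751² + 0.0047² + 0.1221² = 0.001082 + 0.048708 + 0.052900 + 0.004316 + 0.002200 + 0.040764 + 0.005640 + 0.000022 + 0.014908 = 0.170540
B = 1 / 0.170540 = 5.8637
Bₛ = (B − 1)/(n − 1) = (5.8637 − 1)/(9 − 1) = 4.8637/8 = 0.6080

0.61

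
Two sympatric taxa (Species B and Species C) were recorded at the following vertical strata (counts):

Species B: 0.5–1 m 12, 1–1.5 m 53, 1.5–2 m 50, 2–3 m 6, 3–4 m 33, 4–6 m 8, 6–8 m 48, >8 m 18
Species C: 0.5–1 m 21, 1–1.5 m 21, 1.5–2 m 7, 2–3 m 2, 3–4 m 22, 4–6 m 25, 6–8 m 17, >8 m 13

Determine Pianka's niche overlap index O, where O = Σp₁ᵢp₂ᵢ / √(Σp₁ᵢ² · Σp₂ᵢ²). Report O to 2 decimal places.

0.77

Proportions for Species B (n=228): 12/228=0.0526, 53/228=0.2325, 50/228=0.2193, 6/228=0.0263, 33/228=0.1447, 8/228=0.0351, 48/228=0.2105, 18/228=0.0789
Proportions for Species C (n=128): 21/128=0.1641, 21/128=0.1641, 7/128=0.0547, 2/128=0.0156, 22/128=0.1719, 25/128=0.1953, 17/128=0.1328, 13/128=0.1016
Σ p₁ᵢp₂ᵢ = 0.008632 + 0.038153 + 0.011996 + 0.000410 + 0.024874 + 0.006855 + 0.027954 + 0.008016 = 0.126890
Σp_1ᵢ² = 0.0526² + 0.2325² + 0.2193² + 0.0263² + 0.1447² + 0.0351² + 0.2105² + 0.0789² = 0.002767 + 0.054056 + 0.048092 + 0.000692 + 0.020938 + 0.001232 + 0.044310 + 0.006225 = 0.178312
Σp_2ᵢ² = 0.1641² + 0.1641² + 0.0547² + 0.0156² + 0.1719² + 0.1953² + 0.1328² + 0.1016² = 0.026929 + 0.026929 + 0.002992 + 0.000243 + 0.029550 + 0.038142 + 0.017636 + 0.010323 = 0.152744
O = 0.126890 / √(0.178312 × 0.152744) = 0.126890 / 0.1650336 = 0.7689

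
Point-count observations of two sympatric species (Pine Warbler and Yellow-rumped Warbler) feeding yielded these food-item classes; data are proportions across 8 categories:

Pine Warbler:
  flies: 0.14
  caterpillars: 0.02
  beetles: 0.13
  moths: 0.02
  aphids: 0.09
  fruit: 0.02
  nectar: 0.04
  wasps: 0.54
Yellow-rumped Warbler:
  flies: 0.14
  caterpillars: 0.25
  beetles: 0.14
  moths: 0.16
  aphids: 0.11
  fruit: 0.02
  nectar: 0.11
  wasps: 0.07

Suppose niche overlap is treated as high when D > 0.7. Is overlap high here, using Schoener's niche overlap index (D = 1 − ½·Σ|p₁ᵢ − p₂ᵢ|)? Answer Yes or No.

No

Σ|p₁ᵢ − p₂ᵢ| = 0.00 + 0.23 + 0.01 + 0.14 + 0.02 + 0.00 + 0.07 + 0.47 = 0.94
D = 1 − ½ × 0.94 = 1 − 0.470 = 0.5300
D = 0.5300 < 0.7 → No.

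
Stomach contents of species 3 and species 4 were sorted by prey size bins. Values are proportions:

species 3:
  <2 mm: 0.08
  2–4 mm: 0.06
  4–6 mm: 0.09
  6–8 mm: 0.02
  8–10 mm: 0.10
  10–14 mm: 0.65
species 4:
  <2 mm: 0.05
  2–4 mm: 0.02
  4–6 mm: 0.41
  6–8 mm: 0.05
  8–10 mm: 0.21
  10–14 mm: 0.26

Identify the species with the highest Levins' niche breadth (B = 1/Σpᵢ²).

species 4

Σp_3ᵢ² = 0.08² + 0.06² + 0.09² + 0.02² + 0.10² + 0.65² = 0.0064 + 0.0036 + 0.0081 + 0.0004 + 0.0100 + 0.4225 = 0.4510
B_3 = 1 / 0.4510 = 2.2173
Σp_4ᵢ² = 0.05² + 0.02² + 0.41² + 0.05² + 0.21² + 0.26² = 0.0025 + 0.0004 + 0.1681 + 0.0025 + 0.0441 + 0.0676 = 0.2852
B_4 = 1 / 0.2852 = 3.5063
Highest B → broadest niche (most generalist): species 4 (B = 3.51).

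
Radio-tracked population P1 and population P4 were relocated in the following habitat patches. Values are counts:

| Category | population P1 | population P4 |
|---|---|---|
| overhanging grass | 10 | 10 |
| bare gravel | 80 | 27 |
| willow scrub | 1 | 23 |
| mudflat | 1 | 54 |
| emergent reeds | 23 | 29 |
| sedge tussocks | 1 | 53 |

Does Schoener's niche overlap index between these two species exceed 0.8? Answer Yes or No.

No

Proportions for population P1 (n=116): 10/116=0.0862, 80/116=0.6897, 1/116=0.0086, 1/116=0.0086, 23/116=0.1983, 1/116=0.0086
Proportions for population P4 (n=196): 10/196=0.0510, 27/196=0.1378, 23/196=0.1173, 54/196=0.2755, 29/196=0.1480, 53/196=0.2704
Σ|p₁ᵢ − p₂ᵢ| = 0.0352 + 0.5519 + 0.1087 + 0.2669 + 0.0503 + 0.2618 = 1.2748
D = 1 − ½ × 1.2748 = 1 − 0.63740 = 0.36260
D = 0.36260 < 0.8 → No.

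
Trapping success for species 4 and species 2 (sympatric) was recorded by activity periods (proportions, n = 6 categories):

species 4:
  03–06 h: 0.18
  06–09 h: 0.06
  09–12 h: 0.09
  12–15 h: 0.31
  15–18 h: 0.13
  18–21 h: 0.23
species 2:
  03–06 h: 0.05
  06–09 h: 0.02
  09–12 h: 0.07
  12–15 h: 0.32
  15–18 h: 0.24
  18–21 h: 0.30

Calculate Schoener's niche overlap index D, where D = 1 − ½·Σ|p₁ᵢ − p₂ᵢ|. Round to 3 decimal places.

0.810

Σ|p₁ᵢ − p₂ᵢ| = 0.13 + 0.04 + 0.02 + 0.01 + 0.11 + 0.07 = 0.38
D = 1 − ½ × 0.38 = 1 − 0.190 = 0.81000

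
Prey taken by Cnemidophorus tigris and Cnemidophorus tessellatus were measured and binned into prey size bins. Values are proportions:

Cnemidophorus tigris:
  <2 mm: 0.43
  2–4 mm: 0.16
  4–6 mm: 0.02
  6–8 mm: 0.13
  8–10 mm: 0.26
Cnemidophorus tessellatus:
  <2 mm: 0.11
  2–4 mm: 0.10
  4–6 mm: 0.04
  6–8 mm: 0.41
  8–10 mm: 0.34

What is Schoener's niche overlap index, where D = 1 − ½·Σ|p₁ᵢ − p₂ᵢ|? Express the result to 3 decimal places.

Σ|p₁ᵢ − p₂ᵢ| = 0.32 + 0.06 + 0.02 + 0.28 + 0.08 = 0.76
D = 1 − ½ × 0.76 = 1 − 0.380 = 0.62000

0.620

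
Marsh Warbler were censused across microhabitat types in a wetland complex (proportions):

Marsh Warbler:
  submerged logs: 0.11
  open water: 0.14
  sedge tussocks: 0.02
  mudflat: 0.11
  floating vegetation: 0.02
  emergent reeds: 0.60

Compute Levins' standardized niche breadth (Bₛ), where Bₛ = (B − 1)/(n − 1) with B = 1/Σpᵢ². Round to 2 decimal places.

0.29

Σpᵢ² = 0.11² + 0.14² + 0.02² + 0.11² + 0.02² + 0.60² = 0.0121 + 0.0196 + 0.0004 + 0.0121 + 0.0004 + 0.3600 = 0.4046
B = 1 / 0.4046 = 2.4716
Bₛ = (B − 1)/(n − 1) = (2.4716 − 1)/(6 − 1) = 1.4716/5 = 0.2943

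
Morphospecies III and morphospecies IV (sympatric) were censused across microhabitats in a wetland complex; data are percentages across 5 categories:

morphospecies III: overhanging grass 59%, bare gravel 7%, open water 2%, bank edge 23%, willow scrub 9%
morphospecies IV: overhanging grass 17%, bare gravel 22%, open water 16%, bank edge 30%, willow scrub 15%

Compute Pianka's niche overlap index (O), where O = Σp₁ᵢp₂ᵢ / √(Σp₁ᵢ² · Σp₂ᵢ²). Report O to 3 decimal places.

Convert percentages to proportions (divide by 100).
Σ p₁ᵢp₂ᵢ = 0.1003 + 0.0154 + 0.0032 + 0.0690 + 0.0135 = 0.2014
Σp_1ᵢ² = 0.59² + 0.07² + 0.02² + 0.23² + 0.09² = 0.3481 + 0.0049 + 0.0004 + 0.0529 + 0.0081 = 0.4144
Σp_2ᵢ² = 0.17² + 0.22² + 0.16² + 0.30² + 0.15² = 0.0289 + 0.0484 + 0.0256 + 0.0900 + 0.0225 = 0.2154
O = 0.2014 / √(0.4144 × 0.2154) = 0.2014 / 0.298767 = 0.67410

0.674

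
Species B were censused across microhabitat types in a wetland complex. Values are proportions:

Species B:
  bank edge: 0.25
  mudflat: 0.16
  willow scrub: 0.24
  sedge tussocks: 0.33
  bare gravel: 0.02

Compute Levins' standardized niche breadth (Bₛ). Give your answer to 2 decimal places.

Σpᵢ² = 0.25² + 0.16² + 0.24² + 0.33² + 0.02² = 0.0625 + 0.0256 + 0.0576 + 0.1089 + 0.0004 = 0.2550
B = 1 / 0.2550 = 3.9216
Bₛ = (B − 1)/(n − 1) = (3.9216 − 1)/(5 − 1) = 2.9216/4 = 0.7304

0.73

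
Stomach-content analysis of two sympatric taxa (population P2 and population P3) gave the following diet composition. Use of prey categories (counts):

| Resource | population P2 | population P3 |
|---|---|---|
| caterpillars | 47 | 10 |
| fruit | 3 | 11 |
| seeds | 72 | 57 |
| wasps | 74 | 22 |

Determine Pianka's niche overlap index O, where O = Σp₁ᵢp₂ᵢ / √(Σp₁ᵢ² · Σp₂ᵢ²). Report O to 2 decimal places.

0.87

Proportions for population P2 (n=196): 47/196=0.2398, 3/196=0.0153, 72/196=0.3673, 74/196=0.3776
Proportions for population P3 (n=100): 10/100=0.1000, 11/100=0.1100, 57/100=0.5700, 22/100=0.2200
Σ p₁ᵢp₂ᵢ = 0.023980 + 0.001683 + 0.209361 + 0.083072 = 0.318096
Σp_1ᵢ² = 0.2398² + 0.0153² + 0.3673² + 0.3776² = 0.057504 + 0.000234 + 0.134909 + 0.142582 = 0.335229
Σp_2ᵢ² = 0.1000² + 0.1100² + 0.5700² + 0.2200² = 0.010000 + 0.012100 + 0.324900 + 0.048400 = 0.395400
O = 0.318096 / √(0.335229 × 0.395400) = 0.318096 / 0.3640735 = 0.8737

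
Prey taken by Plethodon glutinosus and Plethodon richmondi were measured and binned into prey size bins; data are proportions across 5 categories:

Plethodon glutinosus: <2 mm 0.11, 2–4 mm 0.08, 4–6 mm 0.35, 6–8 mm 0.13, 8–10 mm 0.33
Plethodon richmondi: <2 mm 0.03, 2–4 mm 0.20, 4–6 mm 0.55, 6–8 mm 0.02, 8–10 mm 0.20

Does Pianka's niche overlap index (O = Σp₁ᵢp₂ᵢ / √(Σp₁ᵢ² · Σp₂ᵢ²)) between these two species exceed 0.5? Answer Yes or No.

Yes

Σ p₁ᵢp₂ᵢ = 0.0033 + 0.0160 + 0.1925 + 0.0026 + 0.0660 = 0.2804
Σp_1ᵢ² = 0.11² + 0.08² + 0.35² + 0.13² + 0.33² = 0.0121 + 0.0064 + 0.1225 + 0.0169 + 0.1089 = 0.2668
Σp_2ᵢ² = 0.03² + 0.20² + 0.55² + 0.02² + 0.20² = 0.0009 + 0.0400 + 0.3025 + 0.0004 + 0.0400 = 0.3838
O = 0.2804 / √(0.2668 × 0.3838) = 0.2804 / 0.32000 = 0.8763
O = 0.8763 > 0.5 → Yes.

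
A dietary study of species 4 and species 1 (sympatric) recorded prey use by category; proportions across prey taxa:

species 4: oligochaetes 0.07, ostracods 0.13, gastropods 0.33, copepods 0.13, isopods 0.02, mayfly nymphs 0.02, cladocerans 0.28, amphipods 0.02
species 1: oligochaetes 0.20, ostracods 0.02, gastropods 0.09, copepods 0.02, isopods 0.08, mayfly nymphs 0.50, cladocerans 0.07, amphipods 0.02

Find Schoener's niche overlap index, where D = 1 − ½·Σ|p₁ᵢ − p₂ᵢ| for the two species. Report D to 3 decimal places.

Σ|p₁ᵢ − p₂ᵢ| = 0.13 + 0.11 + 0.24 + 0.11 + 0.06 + 0.48 + 0.21 + 0.00 = 1.34
D = 1 − ½ × 1.34 = 1 − 0.670 = 0.33000

0.330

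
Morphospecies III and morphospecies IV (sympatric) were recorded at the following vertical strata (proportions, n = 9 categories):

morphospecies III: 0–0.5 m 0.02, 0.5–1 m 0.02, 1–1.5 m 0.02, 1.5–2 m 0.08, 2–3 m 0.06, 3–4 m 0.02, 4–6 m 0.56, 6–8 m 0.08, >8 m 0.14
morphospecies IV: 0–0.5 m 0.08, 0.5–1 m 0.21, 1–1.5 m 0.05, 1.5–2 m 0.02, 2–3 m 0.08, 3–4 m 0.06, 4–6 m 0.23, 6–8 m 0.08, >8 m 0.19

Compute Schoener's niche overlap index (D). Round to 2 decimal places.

Σ|p₁ᵢ − p₂ᵢ| = 0.06 + 0.19 + 0.03 + 0.06 + 0.02 + 0.04 + 0.33 + 0.00 + 0.05 = 0.78
D = 1 − ½ × 0.78 = 1 − 0.390 = 0.6100

0.61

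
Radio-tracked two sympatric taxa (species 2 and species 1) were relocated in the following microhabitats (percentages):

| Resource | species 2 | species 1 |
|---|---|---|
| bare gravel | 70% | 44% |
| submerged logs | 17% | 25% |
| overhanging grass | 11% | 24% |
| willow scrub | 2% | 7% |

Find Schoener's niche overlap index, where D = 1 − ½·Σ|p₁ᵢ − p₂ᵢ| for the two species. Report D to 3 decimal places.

0.740

Convert percentages to proportions (divide by 100).
Σ|p₁ᵢ − p₂ᵢ| = 0.26 + 0.08 + 0.13 + 0.05 = 0.52
D = 1 − ½ × 0.52 = 1 − 0.260 = 0.74000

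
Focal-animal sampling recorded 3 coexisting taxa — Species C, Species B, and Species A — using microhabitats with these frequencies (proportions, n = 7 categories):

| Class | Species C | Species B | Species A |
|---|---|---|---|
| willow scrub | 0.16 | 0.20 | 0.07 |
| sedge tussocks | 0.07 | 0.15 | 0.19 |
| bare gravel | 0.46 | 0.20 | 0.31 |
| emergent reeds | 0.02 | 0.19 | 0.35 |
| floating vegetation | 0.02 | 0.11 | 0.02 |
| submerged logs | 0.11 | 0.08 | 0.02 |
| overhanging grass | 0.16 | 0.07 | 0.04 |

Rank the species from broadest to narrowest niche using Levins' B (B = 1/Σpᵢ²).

Species B > Species A > Species C

Σp_Cᵢ² = 0.16² + 0.07² + 0.46² + 0.02² + 0.02² + 0.11² + 0.16² = 0.0256 + 0.0049 + 0.2116 + 0.0004 + 0.0004 + 0.0121 + 0.0256 = 0.2806
B_C = 1 / 0.2806 = 3.5638
Σp_Bᵢ² = 0.20² + 0.15² + 0.20² + 0.19² + 0.11² + 0.08² + 0.07² = 0.0400 + 0.0225 + 0.0400 + 0.0361 + 0.0121 + 0.0064 + 0.0049 = 0.1620
B_B = 1 / 0.1620 = 6.1728
Σp_Aᵢ² = 0.07² + 0.19² + 0.31² + 0.35² + 0.02² + 0.02² + 0.04² = 0.0049 + 0.0361 + 0.0961 + 0.1225 + 0.0004 + 0.0004 + 0.0016 = 0.2620
B_A = 1 / 0.2620 = 3.8168
Ranking by B (broadest → narrowest): Species B (6.17) > Species A (3.82) > Species C (3.56)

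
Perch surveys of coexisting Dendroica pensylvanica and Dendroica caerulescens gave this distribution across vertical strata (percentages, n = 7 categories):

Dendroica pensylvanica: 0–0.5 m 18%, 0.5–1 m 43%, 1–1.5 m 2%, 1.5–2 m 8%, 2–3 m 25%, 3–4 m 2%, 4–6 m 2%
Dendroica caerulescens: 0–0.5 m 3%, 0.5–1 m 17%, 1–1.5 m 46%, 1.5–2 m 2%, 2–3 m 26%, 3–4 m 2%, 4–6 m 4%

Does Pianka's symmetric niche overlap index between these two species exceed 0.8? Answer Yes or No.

No

Convert percentages to proportions (divide by 100).
Σ p₁ᵢp₂ᵢ = 0.0054 + 0.0731 + 0.0092 + 0.0016 + 0.0650 + 0.0004 + 0.0008 = 0.1555
Σp_1ᵢ² = 0.18² + 0.43² + 0.02² + 0.08² + 0.25² + 0.02² + 0.02² = 0.0324 + 0.1849 + 0.0004 + 0.0064 + 0.0625 + 0.0004 + 0.0004 = 0.2874
Σp_2ᵢ² = 0.03² + 0.17² + 0.46² + 0.02² + 0.26² + 0.02² + 0.04² = 0.0009 + 0.0289 + 0.2116 + 0.0004 + 0.0676 + 0.0004 + 0.0016 = 0.3114
O = 0.1555 / √(0.2874 × 0.3114) = 0.1555 / 0.29916 = 0.5198
O = 0.5198 < 0.8 → No.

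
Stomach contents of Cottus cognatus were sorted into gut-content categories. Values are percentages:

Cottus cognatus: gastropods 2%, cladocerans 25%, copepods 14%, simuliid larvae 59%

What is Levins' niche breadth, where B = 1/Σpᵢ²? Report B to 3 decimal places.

2.322

Convert percentages to proportions (divide by 100).
Σpᵢ² = 0.02² + 0.25² + 0.14² + 0.59² = 0.0004 + 0.0625 + 0.0196 + 0.3481 = 0.4306
B = 1 / 0.4306 = 2.32234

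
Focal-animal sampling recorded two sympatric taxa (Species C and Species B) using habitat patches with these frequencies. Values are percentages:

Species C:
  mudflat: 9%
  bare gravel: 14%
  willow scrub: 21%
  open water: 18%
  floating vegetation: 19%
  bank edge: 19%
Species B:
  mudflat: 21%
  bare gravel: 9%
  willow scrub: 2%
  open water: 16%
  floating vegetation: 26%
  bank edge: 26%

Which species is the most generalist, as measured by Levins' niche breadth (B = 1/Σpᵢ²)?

Species C

Convert percentages to proportions (divide by 100).
Σp_Cᵢ² = 0.09² + 0.14² + 0.21² + 0.18² + 0.19² + 0.19² = 0.0081 + 0.0196 + 0.0441 + 0.0324 + 0.0361 + 0.0361 = 0.1764
B_C = 1 / 0.1764 = 5.6689
Σp_Bᵢ² = 0.21² + 0.09² + 0.02² + 0.16² + 0.26² + 0.26² = 0.0441 + 0.0081 + 0.0004 + 0.0256 + 0.0676 + 0.0676 = 0.2134
B_B = 1 / 0.2134 = 4.6860
Highest B → broadest niche (most generalist): Species C (B = 5.67).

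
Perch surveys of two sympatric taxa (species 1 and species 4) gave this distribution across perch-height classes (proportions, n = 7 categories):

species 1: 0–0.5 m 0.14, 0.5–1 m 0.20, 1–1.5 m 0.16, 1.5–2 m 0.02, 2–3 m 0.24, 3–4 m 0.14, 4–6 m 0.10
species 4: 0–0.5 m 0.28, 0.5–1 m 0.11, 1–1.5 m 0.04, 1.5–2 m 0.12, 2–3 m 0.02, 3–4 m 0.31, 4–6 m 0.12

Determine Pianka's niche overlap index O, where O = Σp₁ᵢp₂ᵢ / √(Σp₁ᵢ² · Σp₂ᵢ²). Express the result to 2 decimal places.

Σ p₁ᵢp₂ᵢ = 0.0392 + 0.0220 + 0.0064 + 0.0024 + 0.0048 + 0.0434 + 0.0120 = 0.1302
Σp_1ᵢ² = 0.14² + 0.20² + 0.16² + 0.02² + 0.24² + 0.14² + 0.10² = 0.0196 + 0.0400 + 0.0256 + 0.0004 + 0.0576 + 0.0196 + 0.0100 = 0.1728
Σp_2ᵢ² = 0.28² + 0.11² + 0.04² + 0.12² + 0.02² + 0.31² + 0.12² = 0.0784 + 0.0121 + 0.0016 + 0.0144 + 0.0004 + 0.0961 + 0.0144 = 0.2174
O = 0.1302 / √(0.1728 × 0.2174) = 0.1302 / 0.19382 = 0.6718

0.67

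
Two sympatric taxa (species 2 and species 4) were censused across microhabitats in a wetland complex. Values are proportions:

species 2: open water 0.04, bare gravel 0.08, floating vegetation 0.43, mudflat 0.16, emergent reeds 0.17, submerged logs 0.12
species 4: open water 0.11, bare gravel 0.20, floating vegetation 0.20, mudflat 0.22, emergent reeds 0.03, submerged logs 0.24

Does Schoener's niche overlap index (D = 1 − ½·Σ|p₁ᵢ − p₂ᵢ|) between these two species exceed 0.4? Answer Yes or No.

Yes

Σ|p₁ᵢ − p₂ᵢ| = 0.07 + 0.12 + 0.23 + 0.06 + 0.14 + 0.12 = 0.74
D = 1 − ½ × 0.74 = 1 − 0.370 = 0.6300
D = 0.6300 > 0.4 → Yes.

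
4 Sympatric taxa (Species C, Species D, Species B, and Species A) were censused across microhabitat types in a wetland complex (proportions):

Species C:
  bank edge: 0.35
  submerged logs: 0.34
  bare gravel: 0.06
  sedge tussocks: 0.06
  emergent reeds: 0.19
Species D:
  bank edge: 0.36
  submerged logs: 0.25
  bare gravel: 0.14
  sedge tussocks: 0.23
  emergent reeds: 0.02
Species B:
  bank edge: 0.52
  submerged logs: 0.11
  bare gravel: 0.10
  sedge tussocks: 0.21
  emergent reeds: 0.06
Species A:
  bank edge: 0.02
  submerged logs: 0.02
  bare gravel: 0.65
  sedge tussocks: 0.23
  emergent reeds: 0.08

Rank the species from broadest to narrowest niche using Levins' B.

Σp_Cᵢ² = 0.35² + 0.34² + 0.06² + 0.06² + 0.19² = 0.1225 + 0.1156 + 0.0036 + 0.0036 + 0.0361 = 0.2814
B_C = 1 / 0.2814 = 3.5537
Σp_Dᵢ² = 0.36² + 0.25² + 0.14² + 0.23² + 0.02² = 0.1296 + 0.0625 + 0.0196 + 0.0529 + 0.0004 = 0.2650
B_D = 1 / 0.2650 = 3.7736
Σp_Bᵢ² = 0.52² + 0.11² + 0.10² + 0.21² + 0.06² = 0.2704 + 0.0121 + 0.0100 + 0.0441 + 0.0036 = 0.3402
B_B = 1 / 0.3402 = 2.9394
Σp_Aᵢ² = 0.02² + 0.02² + 0.65² + 0.23² + 0.08² = 0.0004 + 0.0004 + 0.4225 + 0.0529 + 0.0064 = 0.4826
B_A = 1 / 0.4826 = 2.0721
Ranking by B (broadest → narrowest): Species D (3.77) > Species C (3.55) > Species B (2.94) > Species A (2.07)

Species D > Species C > Species B > Species A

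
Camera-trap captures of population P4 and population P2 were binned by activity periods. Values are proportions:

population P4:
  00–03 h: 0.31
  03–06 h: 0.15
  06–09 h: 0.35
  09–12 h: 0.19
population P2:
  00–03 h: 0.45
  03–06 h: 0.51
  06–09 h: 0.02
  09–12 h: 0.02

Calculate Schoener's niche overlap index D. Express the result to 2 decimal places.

Σ|p₁ᵢ − p₂ᵢ| = 0.14 + 0.36 + 0.33 + 0.17 = 1.00
D = 1 − ½ × 1.00 = 1 − 0.500 = 0.5000

0.50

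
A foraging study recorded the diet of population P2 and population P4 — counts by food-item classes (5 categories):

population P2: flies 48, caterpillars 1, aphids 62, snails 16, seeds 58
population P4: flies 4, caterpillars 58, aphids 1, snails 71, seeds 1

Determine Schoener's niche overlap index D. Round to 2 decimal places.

0.14

Proportions for population P2 (n=185): 48/185=0.2595, 1/185=0.0054, 62/185=0.3351, 16/185=0.0865, 58/185=0.3135
Proportions for population P4 (n=135): 4/135=0.0296, 58/135=0.4296, 1/135=0.0074, 71/135=0.5259, 1/135=0.0074
Σ|p₁ᵢ − p₂ᵢ| = 0.2299 + 0.4242 + 0.3277 + 0.4394 + 0.3061 = 1.7273
D = 1 − ½ × 1.7273 = 1 − 0.86365 = 0.13635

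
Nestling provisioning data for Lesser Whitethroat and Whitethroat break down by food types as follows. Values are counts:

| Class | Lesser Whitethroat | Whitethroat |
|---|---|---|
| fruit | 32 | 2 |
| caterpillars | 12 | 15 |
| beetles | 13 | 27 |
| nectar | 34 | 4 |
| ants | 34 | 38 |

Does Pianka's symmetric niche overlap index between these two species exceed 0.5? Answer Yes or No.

Proportions for Lesser Whitethroat (n=125): 32/125=0.2560, 12/125=0.0960, 13/125=0.1040, 34/125=0.2720, 34/125=0.2720
Proportions for Whitethroat (n=86): 2/86=0.0233, 15/86=0.1744, 27/86=0.3140, 4/86=0.0465, 38/86=0.4419
Σ p₁ᵢp₂ᵢ = 0.005965 + 0.016742 + 0.032656 + 0.012648 + 0.120197 = 0.188208
Σp_1ᵢ² = 0.2560² + 0.0960² + 0.1040² + 0.2720² + 0.2720² = 0.065536 + 0.009216 + 0.010816 + 0.073984 + 0.073984 = 0.233536
Σp_2ᵢ² = 0.0233² + 0.1744² + 0.3140² + 0.0465² + 0.4419² = 0.000543 + 0.030415 + 0.098596 + 0.002162 + 0.195276 = 0.326992
O = 0.188208 / √(0.233536 × 0.326992) = 0.188208 / 0.2763411 = 0.6811
O = 0.6811 > 0.5 → Yes.

Yes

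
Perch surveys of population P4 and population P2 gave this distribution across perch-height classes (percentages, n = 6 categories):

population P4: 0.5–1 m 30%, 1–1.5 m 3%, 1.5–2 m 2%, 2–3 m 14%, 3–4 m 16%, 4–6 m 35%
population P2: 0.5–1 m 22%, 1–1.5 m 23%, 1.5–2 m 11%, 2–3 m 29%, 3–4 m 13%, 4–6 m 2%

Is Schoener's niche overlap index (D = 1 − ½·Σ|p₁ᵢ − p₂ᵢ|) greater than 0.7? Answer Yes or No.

Convert percentages to proportions (divide by 100).
Σ|p₁ᵢ − p₂ᵢ| = 0.08 + 0.20 + 0.09 + 0.15 + 0.03 + 0.33 = 0.88
D = 1 − ½ × 0.88 = 1 − 0.440 = 0.5600
D = 0.5600 < 0.7 → No.

No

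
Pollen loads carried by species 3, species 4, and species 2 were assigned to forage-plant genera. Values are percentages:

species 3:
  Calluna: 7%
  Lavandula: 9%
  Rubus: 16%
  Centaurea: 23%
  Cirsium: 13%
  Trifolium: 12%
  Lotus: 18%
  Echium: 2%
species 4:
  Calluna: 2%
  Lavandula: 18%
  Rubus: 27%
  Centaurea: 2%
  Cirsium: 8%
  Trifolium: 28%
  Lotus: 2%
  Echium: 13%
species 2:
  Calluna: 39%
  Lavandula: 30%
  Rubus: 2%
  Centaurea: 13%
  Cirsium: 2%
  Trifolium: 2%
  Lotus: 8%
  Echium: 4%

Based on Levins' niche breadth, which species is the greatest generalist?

species 3

Convert percentages to proportions (divide by 100).
Σp_3ᵢ² = 0.07² + 0.09² + 0.16² + 0.23² + 0.13² + 0.12² + 0.18² + 0.02² = 0.0049 + 0.0081 + 0.0256 + 0.0529 + 0.0169 + 0.0144 + 0.0324 + 0.0004 = 0.1556
B_3 = 1 / 0.1556 = 6.4267
Σp_4ᵢ² = 0.02² + 0.18² + 0.27² + 0.02² + 0.08² + 0.28² + 0.02² + 0.13² = 0.0004 + 0.0324 + 0.0729 + 0.0004 + 0.0064 + 0.0784 + 0.0004 + 0.0169 = 0.2082
B_4 = 1 / 0.2082 = 4.8031
Σp_2ᵢ² = 0.39² + 0.30² + 0.02² + 0.13² + 0.02² + 0.02² + 0.08² + 0.04² = 0.1521 + 0.0900 + 0.0004 + 0.0169 + 0.0004 + 0.0004 + 0.0064 + 0.0016 = 0.2682
B_2 = 1 / 0.2682 = 3.7286
Highest B → broadest niche (most generalist): species 3 (B = 6.43).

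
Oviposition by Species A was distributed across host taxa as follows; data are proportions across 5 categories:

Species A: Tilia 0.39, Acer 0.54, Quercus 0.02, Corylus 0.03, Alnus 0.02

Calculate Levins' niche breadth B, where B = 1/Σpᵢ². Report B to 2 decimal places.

Σpᵢ² = 0.39² + 0.54² + 0.02² + 0.03² + 0.02² = 0.1521 + 0.2916 + 0.0004 + 0.0009 + 0.0004 = 0.4454
B = 1 / 0.4454 = 2.2452

2.25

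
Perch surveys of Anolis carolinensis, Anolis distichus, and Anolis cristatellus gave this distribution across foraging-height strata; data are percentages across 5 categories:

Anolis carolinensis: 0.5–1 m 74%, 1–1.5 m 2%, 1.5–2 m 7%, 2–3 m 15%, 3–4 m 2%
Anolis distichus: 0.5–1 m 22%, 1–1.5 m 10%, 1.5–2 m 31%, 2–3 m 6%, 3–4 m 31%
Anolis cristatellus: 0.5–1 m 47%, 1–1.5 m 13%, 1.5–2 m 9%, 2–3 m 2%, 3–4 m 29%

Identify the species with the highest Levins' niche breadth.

Anolis distichus

Convert percentages to proportions (divide by 100).
Σp_caroᵢ² = 0.74² + 0.02² + 0.07² + 0.15² + 0.02² = 0.5476 + 0.0004 + 0.0049 + 0.0225 + 0.0004 = 0.5758
B_caro = 1 / 0.5758 = 1.7367
Σp_distᵢ² = 0.22² + 0.10² + 0.31² + 0.06² + 0.31² = 0.0484 + 0.0100 + 0.0961 + 0.0036 + 0.0961 = 0.2542
B_dist = 1 / 0.2542 = 3.9339
Σp_crisᵢ² = 0.47² + 0.13² + 0.09² + 0.02² + 0.29² = 0.2209 + 0.0169 + 0.0081 + 0.0004 + 0.0841 = 0.3304
B_cris = 1 / 0.3304 = 3.0266
Highest B → broadest niche (most generalist): Anolis distichus (B = 3.93).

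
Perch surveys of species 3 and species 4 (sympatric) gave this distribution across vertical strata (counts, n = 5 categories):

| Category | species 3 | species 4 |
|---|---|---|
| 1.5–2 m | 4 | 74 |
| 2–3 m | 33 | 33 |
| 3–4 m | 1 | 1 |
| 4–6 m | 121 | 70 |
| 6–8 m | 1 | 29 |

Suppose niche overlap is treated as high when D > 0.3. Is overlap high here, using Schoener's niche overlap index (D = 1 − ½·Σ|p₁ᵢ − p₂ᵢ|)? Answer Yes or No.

Yes

Proportions for species 3 (n=160): 4/160=0.0250, 33/160=0.2063, 1/160=0.0063, 121/160=0.7563, 1/160=0.0063
Proportions for species 4 (n=207): 74/207=0.3575, 33/207=0.1594, 1/207=0.0048, 70/207=0.3382, 29/207=0.1401
Σ|p₁ᵢ − p₂ᵢ| = 0.3325 + 0.0469 + 0.0015 + 0.4181 + 0.1338 = 0.9328
D = 1 − ½ × 0.9328 = 1 − 0.46640 = 0.53360
D = 0.53360 > 0.3 → Yes.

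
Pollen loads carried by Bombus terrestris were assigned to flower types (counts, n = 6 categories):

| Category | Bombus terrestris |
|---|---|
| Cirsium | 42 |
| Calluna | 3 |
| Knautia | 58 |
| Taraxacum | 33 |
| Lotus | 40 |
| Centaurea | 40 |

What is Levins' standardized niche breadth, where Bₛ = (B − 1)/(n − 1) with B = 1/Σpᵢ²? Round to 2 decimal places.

0.79

Proportions for Bombus terrestris (n=216): 42/216=0.1944, 3/216=0.0139, 58/216=0.2685, 33/216=0.1528, 40/216=0.1852, 40/216=0.1852
Σpᵢ² = 0.1944² + 0.0139² + 0.2685² + 0.1528² + 0.1852² + 0.1852² = 0.037791 + 0.000193 + 0.072092 + 0.023348 + 0.034299 + 0.034299 = 0.202022
B = 1 / 0.202022 = 4.9500
Bₛ = (B − 1)/(n − 1) = (4.9500 − 1)/(6 − 1) = 3.9500/5 = 0.7900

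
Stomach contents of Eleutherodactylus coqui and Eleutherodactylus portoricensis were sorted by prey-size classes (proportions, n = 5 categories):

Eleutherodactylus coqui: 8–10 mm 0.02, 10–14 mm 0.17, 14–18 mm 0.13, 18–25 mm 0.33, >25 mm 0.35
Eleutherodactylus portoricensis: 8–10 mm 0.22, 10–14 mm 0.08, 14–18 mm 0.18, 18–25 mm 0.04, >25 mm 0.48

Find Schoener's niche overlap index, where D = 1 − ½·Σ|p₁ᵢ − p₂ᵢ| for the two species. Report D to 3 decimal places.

0.620

Σ|p₁ᵢ − p₂ᵢ| = 0.20 + 0.09 + 0.05 + 0.29 + 0.13 = 0.76
D = 1 − ½ × 0.76 = 1 − 0.380 = 0.62000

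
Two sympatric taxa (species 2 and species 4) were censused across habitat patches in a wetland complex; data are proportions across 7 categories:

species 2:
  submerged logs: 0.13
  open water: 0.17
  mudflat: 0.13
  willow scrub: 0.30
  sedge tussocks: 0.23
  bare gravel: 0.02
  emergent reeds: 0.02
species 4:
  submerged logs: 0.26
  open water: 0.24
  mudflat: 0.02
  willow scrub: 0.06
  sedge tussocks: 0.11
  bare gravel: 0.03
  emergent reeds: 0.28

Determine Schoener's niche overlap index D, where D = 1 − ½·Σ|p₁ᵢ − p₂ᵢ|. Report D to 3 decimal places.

Σ|p₁ᵢ − p₂ᵢ| = 0.13 + 0.07 + 0.11 + 0.24 + 0.12 + 0.01 + 0.26 = 0.94
D = 1 − ½ × 0.94 = 1 − 0.470 = 0.53000

0.530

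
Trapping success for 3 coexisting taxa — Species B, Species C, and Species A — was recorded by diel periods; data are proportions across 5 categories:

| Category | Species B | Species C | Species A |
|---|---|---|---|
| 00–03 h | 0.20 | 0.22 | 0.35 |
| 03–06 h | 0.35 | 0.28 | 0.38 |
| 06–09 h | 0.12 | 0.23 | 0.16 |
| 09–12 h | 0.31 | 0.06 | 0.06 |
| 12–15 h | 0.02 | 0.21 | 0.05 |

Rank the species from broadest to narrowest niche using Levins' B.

Species C > Species B > Species A

Σp_Bᵢ² = 0.20² + 0.35² + 0.12² + 0.31² + 0.02² = 0.0400 + 0.1225 + 0.0144 + 0.0961 + 0.0004 = 0.2734
B_B = 1 / 0.2734 = 3.6576
Σp_Cᵢ² = 0.22² + 0.28² + 0.23² + 0.06² + 0.21² = 0.0484 + 0.0784 + 0.0529 + 0.0036 + 0.0441 = 0.2274
B_C = 1 / 0.2274 = 4.3975
Σp_Aᵢ² = 0.35² + 0.38² + 0.16² + 0.06² + 0.05² = 0.1225 + 0.1444 + 0.0256 + 0.0036 + 0.0025 = 0.2986
B_A = 1 / 0.2986 = 3.3490
Ranking by B (broadest → narrowest): Species C (4.40) > Species B (3.66) > Species A (3.35)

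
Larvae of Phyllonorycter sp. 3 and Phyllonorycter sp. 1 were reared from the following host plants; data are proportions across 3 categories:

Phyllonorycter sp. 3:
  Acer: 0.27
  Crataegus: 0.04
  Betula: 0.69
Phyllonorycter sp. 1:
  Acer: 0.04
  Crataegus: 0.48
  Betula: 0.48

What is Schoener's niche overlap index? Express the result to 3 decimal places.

Σ|p₁ᵢ − p₂ᵢ| = 0.23 + 0.44 + 0.21 = 0.88
D = 1 − ½ × 0.88 = 1 − 0.440 = 0.56000

0.560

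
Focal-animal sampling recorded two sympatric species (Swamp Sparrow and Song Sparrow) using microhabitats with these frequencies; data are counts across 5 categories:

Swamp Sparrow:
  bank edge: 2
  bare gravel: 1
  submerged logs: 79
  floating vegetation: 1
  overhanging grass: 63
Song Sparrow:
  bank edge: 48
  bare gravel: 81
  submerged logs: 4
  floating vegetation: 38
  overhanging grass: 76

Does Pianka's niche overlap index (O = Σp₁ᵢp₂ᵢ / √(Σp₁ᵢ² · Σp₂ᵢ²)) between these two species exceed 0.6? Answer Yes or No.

Proportions for Swamp Sparrow (n=146): 2/146=0.0137, 1/146=0.0068, 79/146=0.5411, 1/146=0.0068, 63/146=0.4315
Proportions for Song Sparrow (n=247): 48/247=0.1943, 81/247=0.3279, 4/247=0.0162, 38/247=0.1538, 76/247=0.3077
Σ p₁ᵢp₂ᵢ = 0.002662 + 0.002230 + 0.008766 + 0.001046 + 0.132773 = 0.147477
Σp_1ᵢ² = 0.0137² + 0.0068² + 0.5411² + 0.0068² + 0.4315² = 0.000188 + 0.000046 + 0.292789 + 0.000046 + 0.186192 = 0.479261
Σp_2ᵢ² = 0.1943² + 0.3279² + 0.0162² + 0.1538² + 0.3077² = 0.037752 + 0.107518 + 0.000262 + 0.023654 + 0.094679 = 0.263865
O = 0.147477 / √(0.479261 × 0.263865) = 0.147477 / 0.3556124 = 0.4147
O = 0.4147 < 0.6 → No.

No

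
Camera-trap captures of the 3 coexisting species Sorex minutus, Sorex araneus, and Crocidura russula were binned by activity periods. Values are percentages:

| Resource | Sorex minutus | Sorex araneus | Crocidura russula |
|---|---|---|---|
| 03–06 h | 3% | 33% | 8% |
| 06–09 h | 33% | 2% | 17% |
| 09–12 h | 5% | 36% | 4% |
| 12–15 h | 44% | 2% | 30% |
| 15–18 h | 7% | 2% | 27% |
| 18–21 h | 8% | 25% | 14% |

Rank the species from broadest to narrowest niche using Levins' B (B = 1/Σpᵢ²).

Convert percentages to proportions (divide by 100).
Σp_minuᵢ² = 0.03² + 0.33² + 0.05² + 0.44² + 0.07² + 0.08² = 0.0009 + 0.1089 + 0.0025 + 0.1936 + 0.0049 + 0.0064 = 0.3172
B_minu = 1 / 0.3172 = 3.1526
Σp_aranᵢ² = 0.33² + 0.02² + 0.36² + 0.02² + 0.02² + 0.25² = 0.1089 + 0.0004 + 0.1296 + 0.0004 + 0.0004 + 0.0625 = 0.3022
B_aran = 1 / 0.3022 = 3.3091
Σp_russᵢ² = 0.08² + 0.17² + 0.04² + 0.30² + 0.27² + 0.14² = 0.0064 + 0.0289 + 0.0016 + 0.0900 + 0.0729 + 0.0196 = 0.2194
B_russ = 1 / 0.2194 = 4.5579
Ranking by B (broadest → narrowest): Crocidura russula (4.56) > Sorex araneus (3.31) > Sorex minutus (3.15)

Crocidura russula > Sorex araneus > Sorex minutus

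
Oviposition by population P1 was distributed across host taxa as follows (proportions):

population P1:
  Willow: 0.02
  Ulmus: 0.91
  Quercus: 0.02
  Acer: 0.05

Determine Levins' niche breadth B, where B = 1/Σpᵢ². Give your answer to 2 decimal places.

1.20

Σpᵢ² = 0.02² + 0.91² + 0.02² + 0.05² = 0.0004 + 0.8281 + 0.0004 + 0.0025 = 0.8314
B = 1 / 0.8314 = 1.2028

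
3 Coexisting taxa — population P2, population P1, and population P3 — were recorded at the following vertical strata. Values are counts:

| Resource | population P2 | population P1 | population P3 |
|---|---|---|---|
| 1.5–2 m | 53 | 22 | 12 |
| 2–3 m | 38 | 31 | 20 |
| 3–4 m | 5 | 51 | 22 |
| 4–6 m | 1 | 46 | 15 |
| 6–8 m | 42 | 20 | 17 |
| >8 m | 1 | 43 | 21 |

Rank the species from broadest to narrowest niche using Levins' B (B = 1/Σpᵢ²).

Proportions for population P2 (n=140): 53/140=0.3786, 38/140=0.2714, 5/140=0.0357, 1/140=0.0071, 42/140=0.3000, 1/140=0.0071
Proportions for population P1 (n=213): 22/213=0.1033, 31/213=0.1455, 51/213=0.2394, 46/213=0.2160, 20/213=0.0939, 43/213=0.2019
Proportions for population P3 (n=107): 12/107=0.1121, 20/107=0.1869, 22/107=0.2056, 15/107=0.1402, 17/107=0.1589, 21/107=0.1963
Σp_P2ᵢ² = 0.3786² + 0.2714² + 0.0357² + 0.0071² + 0.3000² + 0.0071² = 0.143338 + 0.073658 + 0.001274 + 0.000050 + 0.090000 + 0.000050 = 0.308370
B_P2 = 1 / 0.308370 = 3.2429
Σp_P1ᵢ² = 0.1033² + 0.1455² + 0.2394² + 0.2160² + 0.0939² + 0.2019² = 0.010671 + 0.021170 + 0.057312 + 0.046656 + 0.008817 + 0.040764 = 0.185390
B_P1 = 1 / 0.185390 = 5.3940
Σp_P3ᵢ² = 0.1121² + 0.1869² + 0.2056² + 0.1402² + 0.1589² + 0.1963² = 0.012566 + 0.034932 + 0.042271 + 0.019656 + 0.025249 + 0.038534 = 0.173208
B_P3 = 1 / 0.173208 = 5.7734
Ranking by B (broadest → narrowest): population P3 (5.77) > population P1 (5.39) > population P2 (3.24)

population P3 > population P1 > population P2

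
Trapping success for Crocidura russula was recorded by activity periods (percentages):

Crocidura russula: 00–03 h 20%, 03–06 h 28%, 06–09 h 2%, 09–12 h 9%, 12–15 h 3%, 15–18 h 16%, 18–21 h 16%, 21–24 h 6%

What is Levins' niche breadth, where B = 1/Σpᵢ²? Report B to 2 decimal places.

5.48

Convert percentages to proportions (divide by 100).
Σpᵢ² = 0.20² + 0.28² + 0.02² + 0.09² + 0.03² + 0.16² + 0.16² + 0.06² = 0.0400 + 0.0784 + 0.0004 + 0.0081 + 0.0009 + 0.0256 + 0.0256 + 0.0036 = 0.1826
B = 1 / 0.1826 = 5.4765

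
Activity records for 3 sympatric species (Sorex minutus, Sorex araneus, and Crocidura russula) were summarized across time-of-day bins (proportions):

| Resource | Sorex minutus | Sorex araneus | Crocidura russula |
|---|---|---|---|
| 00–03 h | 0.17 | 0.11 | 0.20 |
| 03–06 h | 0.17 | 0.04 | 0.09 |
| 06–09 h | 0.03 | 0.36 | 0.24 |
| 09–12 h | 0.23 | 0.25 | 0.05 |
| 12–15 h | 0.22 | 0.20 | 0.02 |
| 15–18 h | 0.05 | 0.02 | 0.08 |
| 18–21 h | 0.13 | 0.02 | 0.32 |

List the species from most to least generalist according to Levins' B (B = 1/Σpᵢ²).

Sorex minutus > Crocidura russula > Sorex araneus

Σp_minuᵢ² = 0.17² + 0.17² + 0.03² + 0.23² + 0.22² + 0.05² + 0.13² = 0.0289 + 0.0289 + 0.0009 + 0.0529 + 0.0484 + 0.0025 + 0.0169 = 0.1794
B_minu = 1 / 0.1794 = 5.5741
Σp_aranᵢ² = 0.11² + 0.04² + 0.36² + 0.25² + 0.20² + 0.02² + 0.02² = 0.0121 + 0.0016 + 0.1296 + 0.0625 + 0.0400 + 0.0004 + 0.0004 = 0.2466
B_aran = 1 / 0.2466 = 4.0552
Σp_russᵢ² = 0.20² + 0.09² + 0.24² + 0.05² + 0.02² + 0.08² + 0.32² = 0.0400 + 0.0081 + 0.0576 + 0.0025 + 0.0004 + 0.0064 + 0.1024 = 0.2174
B_russ = 1 / 0.2174 = 4.5998
Ranking by B (broadest → narrowest): Sorex minutus (5.57) > Crocidura russula (4.60) > Sorex araneus (4.06)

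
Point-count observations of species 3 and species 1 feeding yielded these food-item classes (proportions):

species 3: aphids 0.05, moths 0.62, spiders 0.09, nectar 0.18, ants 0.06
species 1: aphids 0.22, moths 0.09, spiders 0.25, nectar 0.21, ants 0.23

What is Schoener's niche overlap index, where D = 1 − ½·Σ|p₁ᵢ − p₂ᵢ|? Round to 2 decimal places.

Σ|p₁ᵢ − p₂ᵢ| = 0.17 + 0.53 + 0.16 + 0.03 + 0.17 = 1.06
D = 1 − ½ × 1.06 = 1 − 0.530 = 0.4700

0.47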